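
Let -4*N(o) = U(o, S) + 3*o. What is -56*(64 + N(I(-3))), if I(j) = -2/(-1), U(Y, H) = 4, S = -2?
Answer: -3444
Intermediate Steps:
I(j) = 2 (I(j) = -2*(-1) = 2)
N(o) = -1 - 3*o/4 (N(o) = -(4 + 3*o)/4 = -1 - 3*o/4)
-56*(64 + N(I(-3))) = -56*(64 + (-1 - ¾*2)) = -56*(64 + (-1 - 3/2)) = -56*(64 - 5/2) = -56*123/2 = -3444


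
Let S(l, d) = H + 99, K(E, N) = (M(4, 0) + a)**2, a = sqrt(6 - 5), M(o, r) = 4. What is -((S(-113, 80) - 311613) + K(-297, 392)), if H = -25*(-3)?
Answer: 311414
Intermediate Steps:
H = 75
a = 1 (a = sqrt(1) = 1)
K(E, N) = 25 (K(E, N) = (4 + 1)**2 = 5**2 = 25)
S(l, d) = 174 (S(l, d) = 75 + 99 = 174)
-((S(-113, 80) - 311613) + K(-297, 392)) = -((174 - 311613) + 25) = -(-311439 + 25) = -1*(-311414) = 311414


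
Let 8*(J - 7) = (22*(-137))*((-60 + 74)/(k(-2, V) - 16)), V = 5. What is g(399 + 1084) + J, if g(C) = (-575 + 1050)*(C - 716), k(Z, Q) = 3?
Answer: 9483181/26 ≈ 3.6474e+5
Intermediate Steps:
g(C) = -340100 + 475*C (g(C) = 475*(-716 + C) = -340100 + 475*C)
J = 10731/26 (J = 7 + ((22*(-137))*((-60 + 74)/(3 - 16)))/8 = 7 + (-42196/(-13))/8 = 7 + (-42196*(-1)/13)/8 = 7 + (-3014*(-14/13))/8 = 7 + (1/8)*(42196/13) = 7 + 10549/26 = 10731/26 ≈ 412.73)
g(399 + 1084) + J = (-340100 + 475*(399 + 1084)) + 10731/26 = (-340100 + 475*1483) + 10731/26 = (-340100 + 704425) + 10731/26 = 364325 + 10731/26 = 9483181/26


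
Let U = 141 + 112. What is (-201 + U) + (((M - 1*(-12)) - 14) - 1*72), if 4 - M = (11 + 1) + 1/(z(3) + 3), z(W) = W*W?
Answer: -361/12 ≈ -30.083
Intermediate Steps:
z(W) = W²
M = -97/12 (M = 4 - ((11 + 1) + 1/(3² + 3)) = 4 - (12 + 1/(9 + 3)) = 4 - (12 + 1/12) = 4 - 1*145/12 = 4 - 145/12 = -97/12 ≈ -8.0833)
U = 253
(-201 + U) + (((M - 1*(-12)) - 14) - 1*72) = (-201 + 253) + (((-97/12 - 1*(-12)) - 14) - 1*72) = 52 + (((-97/12 + 12) - 14) - 72) = 52 + ((47/12 - 14) - 72) = 52 + (-121/12 - 72) = 52 - 985/12 = -361/12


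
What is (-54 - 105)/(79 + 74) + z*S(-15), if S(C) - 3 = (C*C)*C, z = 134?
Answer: -23044301/51 ≈ -4.5185e+5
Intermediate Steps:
S(C) = 3 + C**3 (S(C) = 3 + (C*C)*C = 3 + C**2*C = 3 + C**3)
(-54 - 105)/(79 + 74) + z*S(-15) = (-54 - 105)/(79 + 74) + 134*(3 + (-15)**3) = -159/153 + 134*(3 - 3375) = -159*1/153 + 134*(-3372) = -53/51 - 451848 = -23044301/51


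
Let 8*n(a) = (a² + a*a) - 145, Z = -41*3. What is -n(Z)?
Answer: -30113/8 ≈ -3764.1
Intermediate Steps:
Z = -123
n(a) = -145/8 + a²/4 (n(a) = ((a² + a*a) - 145)/8 = ((a² + a²) - 145)/8 = (2*a² - 145)/8 = (-145 + 2*a²)/8 = -145/8 + a²/4)
-n(Z) = -(-145/8 + (¼)*(-123)²) = -(-145/8 + (¼)*15129) = -(-145/8 + 15129/4) = -1*30113/8 = -30113/8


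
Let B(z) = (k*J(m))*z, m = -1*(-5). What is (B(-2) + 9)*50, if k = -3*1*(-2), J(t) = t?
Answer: -2550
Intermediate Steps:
m = 5
k = 6 (k = -3*(-2) = 6)
B(z) = 30*z (B(z) = (6*5)*z = 30*z)
(B(-2) + 9)*50 = (30*(-2) + 9)*50 = (-60 + 9)*50 = -51*50 = -2550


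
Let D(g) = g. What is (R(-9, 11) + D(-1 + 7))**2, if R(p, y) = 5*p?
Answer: 1521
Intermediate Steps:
(R(-9, 11) + D(-1 + 7))**2 = (5*(-9) + (-1 + 7))**2 = (-45 + 6)**2 = (-39)**2 = 1521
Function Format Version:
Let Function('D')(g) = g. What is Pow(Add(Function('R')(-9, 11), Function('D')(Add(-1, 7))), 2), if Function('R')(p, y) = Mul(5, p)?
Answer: 1521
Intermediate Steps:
Pow(Add(Function('R')(-9, 11), Function('D')(Add(-1, 7))), 2) = Pow(Add(Mul(5, -9), Add(-1, 7)), 2) = Pow(Add(-45, 6), 2) = Pow(-39, 2) = 1521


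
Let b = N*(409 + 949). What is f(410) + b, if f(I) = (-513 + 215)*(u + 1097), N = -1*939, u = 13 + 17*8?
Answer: -1646470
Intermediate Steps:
u = 149 (u = 13 + 136 = 149)
N = -939
f(I) = -371308 (f(I) = (-513 + 215)*(149 + 1097) = -298*1246 = -371308)
b = -1275162 (b = -939*(409 + 949) = -939*1358 = -1275162)
f(410) + b = -371308 - 1275162 = -1646470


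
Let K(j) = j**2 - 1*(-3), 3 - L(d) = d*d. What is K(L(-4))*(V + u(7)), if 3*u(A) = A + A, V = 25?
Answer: 15308/3 ≈ 5102.7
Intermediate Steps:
u(A) = 2*A/3 (u(A) = (A + A)/3 = (2*A)/3 = 2*A/3)
L(d) = 3 - d**2 (L(d) = 3 - d*d = 3 - d**2)
K(j) = 3 + j**2 (K(j) = j**2 + 3 = 3 + j**2)
K(L(-4))*(V + u(7)) = (3 + (3 - 1*(-4)**2)**2)*(25 + (2/3)*7) = (3 + (3 - 1*16)**2)*(25 + 14/3) = (3 + (3 - 16)**2)*(89/3) = (3 + (-13)**2)*(89/3) = (3 + 169)*(89/3) = 172*(89/3) = 15308/3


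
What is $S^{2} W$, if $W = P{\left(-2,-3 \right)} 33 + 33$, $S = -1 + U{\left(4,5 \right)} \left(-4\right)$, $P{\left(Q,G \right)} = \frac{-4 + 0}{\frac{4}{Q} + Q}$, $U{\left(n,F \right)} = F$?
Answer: $29106$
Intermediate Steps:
$P{\left(Q,G \right)} = - \frac{4}{Q + \frac{4}{Q}}$
$S = -21$ ($S = -1 + 5 \left(-4\right) = -1 - 20 = -21$)
$W = 66$ ($W = \left(-4\right) \left(-2\right) \frac{1}{4 + \left(-2\right)^{2}} \cdot 33 + 33 = \left(-4\right) \left(-2\right) \frac{1}{4 + 4} \cdot 33 + 33 = \left(-4\right) \left(-2\right) \frac{1}{8} \cdot 33 + 33 = 1 \cdot 33 + 33 = 33 + 33 = 66$)
$S^{2} W = \left(-21\right)^{2} \cdot 66 = 441 \cdot 66 = 29106$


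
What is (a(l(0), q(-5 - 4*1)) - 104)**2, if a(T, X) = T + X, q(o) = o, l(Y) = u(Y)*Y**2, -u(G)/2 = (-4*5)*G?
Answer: 12769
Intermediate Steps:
u(G) = 40*G (u(G) = -2*(-4*5)*G = -(-40)*G = 40*G)
l(Y) = 40*Y**3 (l(Y) = (40*Y)*Y**2 = 40*Y**3)
(a(l(0), q(-5 - 4*1)) - 104)**2 = ((40*0**3 + (-5 - 4*1)) - 104)**2 = ((40*0 + (-5 - 4)) - 104)**2 = ((0 - 9) - 104)**2 = (-9 - 104)**2 = (-113)**2 = 12769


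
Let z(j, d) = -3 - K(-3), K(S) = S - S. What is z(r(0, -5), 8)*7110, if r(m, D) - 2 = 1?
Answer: -21330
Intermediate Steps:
r(m, D) = 3 (r(m, D) = 2 + 1 = 3)
K(S) = 0
z(j, d) = -3 (z(j, d) = -3 - 1*0 = -3 + 0 = -3)
z(r(0, -5), 8)*7110 = -3*7110 = -21330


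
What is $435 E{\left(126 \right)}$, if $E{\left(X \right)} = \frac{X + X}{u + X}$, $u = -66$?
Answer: $1827$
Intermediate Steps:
$E{\left(X \right)} = \frac{2 X}{-66 + X}$ ($E{\left(X \right)} = \frac{X + X}{-66 + X} = \frac{2 X}{-66 + X}$)
$435 E{\left(126 \right)} = 435 \cdot 2 \cdot 126 \frac{1}{-66 + 126} = 435 \cdot 2 \cdot 126 \cdot \frac{1}{60} = 435 \cdot \frac{21}{5} = 1827$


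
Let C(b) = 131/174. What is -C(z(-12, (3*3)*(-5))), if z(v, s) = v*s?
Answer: -131/174 ≈ -0.75287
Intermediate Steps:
z(v, s) = s*v
C(b) = 131/174 (C(b) = 131*(1/174) = 131/174)
-C(z(-12, (3*3)*(-5))) = -1*131/174 = -131/174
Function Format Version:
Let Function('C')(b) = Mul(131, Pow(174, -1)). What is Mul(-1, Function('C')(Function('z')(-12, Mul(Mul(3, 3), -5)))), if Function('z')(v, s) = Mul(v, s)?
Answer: Rational(-131, 174) ≈ -0.75287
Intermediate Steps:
Function('z')(v, s) = Mul(s, v)
Function('C')(b) = Rational(131, 174) (Function('C')(b) = Mul(131, Rational(1, 174)) = Rational(131, 174))
Mul(-1, Function('C')(Function('z')(-12, Mul(Mul(3, 3), -5)))) = Mul(-1, Rational(131, 174)) = Rational(-131, 174)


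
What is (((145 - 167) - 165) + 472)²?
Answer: 81225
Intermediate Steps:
(((145 - 167) - 165) + 472)² = ((-22 - 165) + 472)² = (-187 + 472)² = 285² = 81225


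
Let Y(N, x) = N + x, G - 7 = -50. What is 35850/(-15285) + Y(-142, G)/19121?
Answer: -45887705/19484299 ≈ -2.3551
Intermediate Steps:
G = -43 (G = 7 - 50 = -43)
35850/(-15285) + Y(-142, G)/19121 = 35850/(-15285) + (-142 - 43)/19121 = 35850*(-1/15285) - 185*1/19121 = -2390/1019 - 185/19121 = -45887705/19484299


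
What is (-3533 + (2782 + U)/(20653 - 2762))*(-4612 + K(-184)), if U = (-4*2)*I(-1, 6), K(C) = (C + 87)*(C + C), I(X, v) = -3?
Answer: -1964698319148/17891 ≈ -1.0981e+8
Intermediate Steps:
K(C) = 2*C*(87 + C) (K(C) = (87 + C)*(2*C) = 2*C*(87 + C))
U = 24 (U = -4*2*(-3) = -8*(-3) = 24)
(-3533 + (2782 + U)/(20653 - 2762))*(-4612 + K(-184)) = (-3533 + (2782 + 24)/(20653 - 2762))*(-4612 + 2*(-184)*(87 - 184)) = (-3533 + 2806/17891)*(-4612 + 2*(-184)*(-97)) = (-3533 + 2806*(1/17891))*(-4612 + 35696) = (-3533 + 2806/17891)*31084 = -63206097/17891*31084 = -1964698319148/17891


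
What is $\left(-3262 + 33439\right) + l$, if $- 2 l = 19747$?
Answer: $\frac{40607}{2} \approx 20304.0$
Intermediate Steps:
$l = - \frac{19747}{2}$ ($l = \left(- \frac{1}{2}\right) 19747 = - \frac{19747}{2} \approx -9873.5$)
$\left(-3262 + 33439\right) + l = \left(-3262 + 33439\right) - \frac{19747}{2} = 30177 - \frac{19747}{2} = \frac{40607}{2}$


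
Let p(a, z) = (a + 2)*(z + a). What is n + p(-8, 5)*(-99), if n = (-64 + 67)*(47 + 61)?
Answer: -1458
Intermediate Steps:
n = 324 (n = 3*108 = 324)
p(a, z) = (2 + a)*(a + z)
n + p(-8, 5)*(-99) = 324 + ((-8)² + 2*(-8) + 2*5 - 8*5)*(-99) = 324 + (64 - 16 + 10 - 40)*(-99) = 324 + 18*(-99) = 324 - 1782 = -1458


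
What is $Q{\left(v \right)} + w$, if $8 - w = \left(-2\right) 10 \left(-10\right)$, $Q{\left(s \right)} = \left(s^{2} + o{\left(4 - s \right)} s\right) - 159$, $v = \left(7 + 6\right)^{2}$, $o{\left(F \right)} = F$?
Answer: $325$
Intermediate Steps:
$v = 169$ ($v = 13^{2} = 169$)
$Q{\left(s \right)} = -159 + s^{2} + s \left(4 - s\right)$ ($Q{\left(s \right)} = \left(s^{2} + \left(4 - s\right) s\right) - 159 = \left(s^{2} + s \left(4 - s\right)\right) - 159 = -159 + s^{2} + s \left(4 - s\right)$)
$w = -192$ ($w = 8 - \left(-2\right) 10 \left(-10\right) = 8 - \left(-20\right) \left(-10\right) = 8 - 200 = -192$)
$Q{\left(v \right)} + w = \left(-159 + 4 \cdot 169\right) - 192 = \left(-159 + 676\right) - 192 = 517 - 192 = 325$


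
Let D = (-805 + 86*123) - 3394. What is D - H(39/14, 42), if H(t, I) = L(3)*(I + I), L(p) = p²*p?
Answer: 4111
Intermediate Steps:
L(p) = p³
H(t, I) = 54*I (H(t, I) = 3³*(I + I) = 27*(2*I) = 54*I)
D = 6379 (D = (-805 + 10578) - 3394 = 9773 - 3394 = 6379)
D - H(39/14, 42) = 6379 - 54*42 = 6379 - 1*2268 = 6379 - 2268 = 4111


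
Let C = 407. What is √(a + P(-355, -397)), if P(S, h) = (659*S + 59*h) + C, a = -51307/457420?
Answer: I*√13441189718612085/228710 ≈ 506.91*I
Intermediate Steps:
a = -51307/457420 (a = -51307*1/457420 = -51307/457420 ≈ -0.11217)
P(S, h) = 407 + 59*h + 659*S (P(S, h) = (659*S + 59*h) + 407 = (59*h + 659*S) + 407 = 407 + 59*h + 659*S)
√(a + P(-355, -397)) = √(-51307/457420 + (407 + 59*(-397) + 659*(-355))) = √(-51307/457420 + (407 - 23423 - 233945)) = √(-51307/457420 - 256961) = √(-117539151927/457420) = I*√13441189718612085/228710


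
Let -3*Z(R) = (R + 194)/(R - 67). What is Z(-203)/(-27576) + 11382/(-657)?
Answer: -3138700247/181174320 ≈ -17.324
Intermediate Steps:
Z(R) = -(194 + R)/(3*(-67 + R)) (Z(R) = -(R + 194)/(3*(R - 67)) = -(194 + R)/(3*(-67 + R)))
Z(-203)/(-27576) + 11382/(-657) = ((-194 - 1*(-203))/(3*(-67 - 203)))/(-27576) + 11382/(-657) = ((1/3)*(-194 + 203)/(-270))*(-1/27576) + 11382*(-1/657) = ((1/3)*(-1/270)*9)*(-1/27576) - 3794/219 = -1/90*(-1/27576) - 3794/219 = 1/2481840 - 3794/219 = -3138700247/181174320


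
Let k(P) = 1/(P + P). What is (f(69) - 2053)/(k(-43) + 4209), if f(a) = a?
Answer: -170624/361973 ≈ -0.47137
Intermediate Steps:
k(P) = 1/(2*P)
(f(69) - 2053)/(k(-43) + 4209) = (69 - 2053)/((½)/(-43) + 4209) = -1984/((½)*(-1/43) + 4209) = -1984/(-1/86 + 4209) = -1984/361973/86 = -1984*86/361973 = -170624/361973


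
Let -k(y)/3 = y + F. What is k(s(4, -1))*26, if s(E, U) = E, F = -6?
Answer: 156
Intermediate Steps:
k(y) = 18 - 3*y (k(y) = -3*(y - 6) = -3*(-6 + y) = 18 - 3*y)
k(s(4, -1))*26 = (18 - 3*4)*26 = (18 - 12)*26 = 6*26 = 156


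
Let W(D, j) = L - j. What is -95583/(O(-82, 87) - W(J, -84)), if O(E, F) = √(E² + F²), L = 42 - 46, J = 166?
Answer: -2548880/2631 - 31861*√14293/2631 ≈ -2416.6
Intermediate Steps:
L = -4
W(D, j) = -4 - j
-95583/(O(-82, 87) - W(J, -84)) = -95583/(√((-82)² + 87²) - (-4 - 1*(-84))) = -95583/(√(6724 + 7569) - (-4 + 84)) = -95583/(√14293 - 1*80) = -95583/(√14293 - 80) = -95583/(-80 + √14293)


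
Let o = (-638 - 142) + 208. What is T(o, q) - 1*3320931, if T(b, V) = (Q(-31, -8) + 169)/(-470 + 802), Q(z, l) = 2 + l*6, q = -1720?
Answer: -1102548969/332 ≈ -3.3209e+6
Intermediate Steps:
Q(z, l) = 2 + 6*l
o = -572 (o = -780 + 208 = -572)
T(b, V) = 123/332 (T(b, V) = ((2 + 6*(-8)) + 169)/(-470 + 802) = ((2 - 48) + 169)/332 = (-46 + 169)*(1/332) = 123*(1/332) = 123/332)
T(o, q) - 1*3320931 = 123/332 - 1*3320931 = 123/332 - 3320931 = -1102548969/332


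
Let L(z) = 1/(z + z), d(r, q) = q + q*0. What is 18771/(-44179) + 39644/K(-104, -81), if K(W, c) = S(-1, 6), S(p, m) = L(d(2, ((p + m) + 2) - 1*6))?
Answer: 3502845781/44179 ≈ 79288.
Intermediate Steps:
d(r, q) = q (d(r, q) = q + 0 = q)
L(z) = 1/(2*z)
S(p, m) = 1/(2*(-4 + m + p)) (S(p, m) = 1/(2*(((p + m) + 2) - 1*6)) = 1/(2*(((m + p) + 2) - 6)) = 1/(2*((2 + m + p) - 6)) = 1/(2*(-4 + m + p)))
K(W, c) = 1/2 (K(W, c) = 1/(2*(-4 + 6 - 1)) = (1/2)/1 = (1/2)*1 = 1/2)
18771/(-44179) + 39644/K(-104, -81) = 18771/(-44179) + 39644/(1/2) = 18771*(-1/44179) + 39644*2 = -18771/44179 + 79288 = 3502845781/44179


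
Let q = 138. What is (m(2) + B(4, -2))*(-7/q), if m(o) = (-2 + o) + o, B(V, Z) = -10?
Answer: 28/69 ≈ 0.40580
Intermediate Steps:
m(o) = -2 + 2*o
(m(2) + B(4, -2))*(-7/q) = ((-2 + 2*2) - 10)*(-7/138) = ((-2 + 4) - 10)*(-7*1/138) = (2 - 10)*(-7/138) = -8*(-7/138) = 28/69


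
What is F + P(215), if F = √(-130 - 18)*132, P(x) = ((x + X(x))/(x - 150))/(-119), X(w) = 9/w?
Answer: -46234/1663025 + 264*I*√37 ≈ -0.027801 + 1605.8*I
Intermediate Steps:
P(x) = -(x + 9/x)/(119*(-150 + x)) (P(x) = ((x + 9/x)/(x - 150))/(-119) = ((x + 9/x)/(-150 + x))*(-1/119) = -(x + 9/x)/(119*(-150 + x)))
F = 264*I*√37 (F = √(-148)*132 = (2*I*√37)*132 = 264*I*√37 ≈ 1605.8*I)
F + P(215) = 264*I*√37 + (1/119)*(-9 - 1*215²)/(215*(-150 + 215)) = 264*I*√37 + (1/119)*(1/215)*(-9 - 1*46225)/65 = 264*I*√37 + (1/119)*(1/215)*(1/65)*(-9 - 46225) = 264*I*√37 + (1/119)*(1/215)*(1/65)*(-46234) = 264*I*√37 - 46234/1663025 = -46234/1663025 + 264*I*√37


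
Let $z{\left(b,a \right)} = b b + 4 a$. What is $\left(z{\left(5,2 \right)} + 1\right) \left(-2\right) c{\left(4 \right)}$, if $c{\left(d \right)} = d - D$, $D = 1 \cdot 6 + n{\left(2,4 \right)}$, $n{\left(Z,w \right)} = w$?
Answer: $408$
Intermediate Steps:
$z{\left(b,a \right)} = b^{2} + 4 a$
$D = 10$ ($D = 1 \cdot 6 + 4 = 6 + 4 = 10$)
$c{\left(d \right)} = -10 + d$ ($c{\left(d \right)} = d - 10 = -10 + d$)
$\left(z{\left(5,2 \right)} + 1\right) \left(-2\right) c{\left(4 \right)} = \left(\left(5^{2} + 4 \cdot 2\right) + 1\right) \left(-2\right) \left(-10 + 4\right) = \left(\left(25 + 8\right) + 1\right) \left(-2\right) \left(-6\right) = \left(33 + 1\right) \left(-2\right) \left(-6\right) = 34 \left(-2\right) \left(-6\right) = \left(-68\right) \left(-6\right) = 408$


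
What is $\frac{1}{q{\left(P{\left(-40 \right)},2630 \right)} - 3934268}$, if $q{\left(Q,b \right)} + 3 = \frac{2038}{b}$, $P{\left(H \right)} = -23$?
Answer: $- \frac{1315}{5173565346} \approx -2.5418 \cdot 10^{-7}$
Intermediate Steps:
$q{\left(Q,b \right)} = -3 + \frac{2038}{b}$
$\frac{1}{q{\left(P{\left(-40 \right)},2630 \right)} - 3934268} = \frac{1}{\left(-3 + \frac{2038}{2630}\right) - 3934268} = \frac{1}{\left(-3 + 2038 \cdot \frac{1}{2630}\right) - 3934268} = \frac{1}{\left(-3 + \frac{1019}{1315}\right) - 3934268} = \frac{1}{- \frac{2926}{1315} - 3934268} = \frac{1}{- \frac{5173565346}{1315}} = - \frac{1315}{5173565346}$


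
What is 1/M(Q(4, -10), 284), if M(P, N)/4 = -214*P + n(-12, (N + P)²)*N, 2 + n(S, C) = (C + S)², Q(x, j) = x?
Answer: 1/7813086079168 ≈ 1.2799e-13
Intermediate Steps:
n(S, C) = -2 + (C + S)²
M(P, N) = -856*P + 4*N*(-2 + (-12 + (N + P)²)²) (M(P, N) = 4*(-214*P + (-2 + ((N + P)² - 12)²)*N) = 4*(-214*P + (-2 + (-12 + (N + P)²)²)*N) = 4*(-214*P + N*(-2 + (-12 + (N + P)²)²)) = -856*P + 4*N*(-2 + (-12 + (N + P)²)²))
1/M(Q(4, -10), 284) = 1/(-856*4 + 4*284*(-2 + (-12 + (284 + 4)²)²)) = 1/(-3424 + 4*284*(-2 + (-12 + 288²)²)) = 1/(-3424 + 4*284*(-2 + (-12 + 82944)²)) = 1/(-3424 + 4*284*(-2 + 82932²)) = 1/(-3424 + 4*284*(-2 + 6877716624)) = 1/(-3424 + 4*284*6877716622) = 1/(-3424 + 7813086082592) = 1/7813086079168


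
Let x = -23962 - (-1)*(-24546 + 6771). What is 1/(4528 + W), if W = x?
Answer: -1/37209 ≈ -2.6875e-5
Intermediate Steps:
x = -41737 (x = -23962 - (-1)*(-17775) = -23962 - 1*17775 = -23962 - 17775 = -41737)
W = -41737
1/(4528 + W) = 1/(4528 - 41737) = 1/(-37209) = -1/37209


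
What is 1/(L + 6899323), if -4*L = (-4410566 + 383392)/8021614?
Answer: 16043228/110687413948231 ≈ 1.4494e-7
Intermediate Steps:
L = 2013587/16043228 (L = -(-4410566 + 383392)/(4*8021614) = -(-2013587)/(2*8021614) = -¼*(-2013587/4010807) = 2013587/16043228 ≈ 0.12551)
1/(L + 6899323) = 1/(2013587/16043228 + 6899323) = 1/(110687413948231/16043228) = 16043228/110687413948231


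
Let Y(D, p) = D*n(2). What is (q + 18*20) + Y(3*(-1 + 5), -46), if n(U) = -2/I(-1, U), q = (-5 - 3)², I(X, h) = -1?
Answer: 448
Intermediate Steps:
q = 64 (q = (-8)² = 64)
n(U) = 2 (n(U) = -2/(-1) = -2*(-1) = 2)
Y(D, p) = 2*D (Y(D, p) = D*2 = 2*D)
(q + 18*20) + Y(3*(-1 + 5), -46) = (64 + 18*20) + 2*(3*(-1 + 5)) = (64 + 360) + 2*(3*4) = 424 + 2*12 = 424 + 24 = 448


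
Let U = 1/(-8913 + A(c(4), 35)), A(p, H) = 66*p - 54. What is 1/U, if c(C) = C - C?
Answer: -8967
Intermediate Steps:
c(C) = 0
A(p, H) = -54 + 66*p
U = -1/8967 (U = 1/(-8913 + (-54 + 66*0)) = 1/(-8913 + (-54 + 0)) = 1/(-8913 - 54) = 1/(-8967) = -1/8967 ≈ -0.00011152)
1/U = 1/(-1/8967) = -8967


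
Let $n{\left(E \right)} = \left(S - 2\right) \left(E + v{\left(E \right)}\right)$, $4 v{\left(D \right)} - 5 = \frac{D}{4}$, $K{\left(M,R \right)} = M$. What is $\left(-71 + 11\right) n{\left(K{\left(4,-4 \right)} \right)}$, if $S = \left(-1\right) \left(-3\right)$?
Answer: $-330$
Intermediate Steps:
$v{\left(D \right)} = \frac{5}{4} + \frac{D}{16}$ ($v{\left(D \right)} = \frac{5}{4} + \frac{D \frac{1}{4}}{4} = \frac{5}{4} + \frac{\frac{1}{4} D}{4} = \frac{5}{4} + \frac{D}{16}$)
$S = 3$
$n{\left(E \right)} = \frac{5}{4} + \frac{17 E}{16}$ ($n{\left(E \right)} = \left(3 - 2\right) \left(E + \left(\frac{5}{4} + \frac{E}{16}\right)\right) = 1 \left(\frac{5}{4} + \frac{17 E}{16}\right) = \frac{5}{4} + \frac{17 E}{16}$)
$\left(-71 + 11\right) n{\left(K{\left(4,-4 \right)} \right)} = \left(-71 + 11\right) \left(\frac{5}{4} + \frac{17}{16} \cdot 4\right) = - 60 \left(\frac{5}{4} + \frac{17}{4}\right) = \left(-60\right) \frac{11}{2} = -330$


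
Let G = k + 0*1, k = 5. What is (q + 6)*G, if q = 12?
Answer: 90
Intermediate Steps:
G = 5 (G = 5 + 0*1 = 5 + 0 = 5)
(q + 6)*G = (12 + 6)*5 = 18*5 = 90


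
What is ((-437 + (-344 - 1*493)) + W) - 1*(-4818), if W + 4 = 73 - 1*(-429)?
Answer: 4042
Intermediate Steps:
W = 498 (W = -4 + (73 - 1*(-429)) = -4 + (73 + 429) = -4 + 502 = 498)
((-437 + (-344 - 1*493)) + W) - 1*(-4818) = ((-437 + (-344 - 1*493)) + 498) - 1*(-4818) = ((-437 + (-344 - 493)) + 498) + 4818 = ((-437 - 837) + 498) + 4818 = (-1274 + 498) + 4818 = -776 + 4818 = 4042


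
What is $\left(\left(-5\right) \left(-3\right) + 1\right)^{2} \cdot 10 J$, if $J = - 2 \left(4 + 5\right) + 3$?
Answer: $-38400$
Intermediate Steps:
$J = -15$ ($J = \left(-2\right) 9 + 3 = -18 + 3 = -15$)
$\left(\left(-5\right) \left(-3\right) + 1\right)^{2} \cdot 10 J = \left(\left(-5\right) \left(-3\right) + 1\right)^{2} \cdot 10 \left(-15\right) = \left(15 + 1\right)^{2} \cdot 10 \left(-15\right) = 16^{2} \cdot 10 \left(-15\right) = 256 \cdot 10 \left(-15\right) = 2560 \left(-15\right) = -38400$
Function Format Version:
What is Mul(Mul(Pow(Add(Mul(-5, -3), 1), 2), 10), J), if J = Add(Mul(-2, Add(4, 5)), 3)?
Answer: -38400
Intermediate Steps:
J = -15 (J = Add(Mul(-2, 9), 3) = Add(-18, 3) = -15)
Mul(Mul(Pow(Add(Mul(-5, -3), 1), 2), 10), J) = Mul(Mul(Pow(Add(Mul(-5, -3), 1), 2), 10), -15) = Mul(Mul(Pow(Add(15, 1), 2), 10), -15) = Mul(Mul(Pow(16, 2), 10), -15) = Mul(Mul(256, 10), -15) = Mul(2560, -15) = -38400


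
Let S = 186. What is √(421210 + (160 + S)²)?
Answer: √540926 ≈ 735.48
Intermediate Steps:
√(421210 + (160 + S)²) = √(421210 + (160 + 186)²) = √(421210 + 346²) = √(421210 + 119716) = √540926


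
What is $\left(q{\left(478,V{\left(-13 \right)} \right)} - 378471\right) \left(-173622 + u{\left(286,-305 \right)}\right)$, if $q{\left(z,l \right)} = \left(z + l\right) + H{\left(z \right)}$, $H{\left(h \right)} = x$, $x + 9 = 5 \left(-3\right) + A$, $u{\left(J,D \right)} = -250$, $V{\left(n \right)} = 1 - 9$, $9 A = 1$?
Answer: $\frac{591551491328}{9} \approx 6.5728 \cdot 10^{10}$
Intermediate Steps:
$A = \frac{1}{9}$ ($A = \frac{1}{9} \cdot 1 = \frac{1}{9} \approx 0.11111$)
$V{\left(n \right)} = -8$ ($V{\left(n \right)} = 1 - 9 = -8$)
$x = - \frac{215}{9}$ ($x = -9 + \left(5 \left(-3\right) + \frac{1}{9}\right) = -9 + \left(-15 + \frac{1}{9}\right) = -9 - \frac{134}{9} = - \frac{215}{9} \approx -23.889$)
$H{\left(h \right)} = - \frac{215}{9}$
$q{\left(z,l \right)} = - \frac{215}{9} + l + z$ ($q{\left(z,l \right)} = \left(z + l\right) - \frac{215}{9} = \left(l + z\right) - \frac{215}{9} = - \frac{215}{9} + l + z$)
$\left(q{\left(478,V{\left(-13 \right)} \right)} - 378471\right) \left(-173622 + u{\left(286,-305 \right)}\right) = \left(\left(- \frac{215}{9} - 8 + 478\right) - 378471\right) \left(-173622 - 250\right) = \left(\frac{4015}{9} - 378471\right) \left(-173872\right) = \left(- \frac{3402224}{9}\right) \left(-173872\right) = \frac{591551491328}{9}$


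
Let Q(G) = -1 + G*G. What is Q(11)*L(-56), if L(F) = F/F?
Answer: 120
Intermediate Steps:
L(F) = 1
Q(G) = -1 + G²
Q(11)*L(-56) = (-1 + 11²)*1 = (-1 + 121)*1 = 120*1 = 120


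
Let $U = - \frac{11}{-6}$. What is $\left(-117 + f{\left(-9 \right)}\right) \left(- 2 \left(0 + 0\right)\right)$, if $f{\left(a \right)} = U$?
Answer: $0$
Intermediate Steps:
$U = \frac{11}{6}$ ($U = \left(-11\right) \left(- \frac{1}{6}\right) = \frac{11}{6} \approx 1.8333$)
$f{\left(a \right)} = \frac{11}{6}$
$\left(-117 + f{\left(-9 \right)}\right) \left(- 2 \left(0 + 0\right)\right) = \left(-117 + \frac{11}{6}\right) \left(- 2 \left(0 + 0\right)\right) = - \frac{691 \left(\left(-2\right) 0\right)}{6} = \left(- \frac{691}{6}\right) 0 = 0$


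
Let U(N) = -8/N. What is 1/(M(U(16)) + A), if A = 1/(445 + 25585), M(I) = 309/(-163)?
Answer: -4242890/8043107 ≈ -0.52752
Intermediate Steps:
M(I) = -309/163 (M(I) = 309*(-1/163) = -309/163)
A = 1/26030 ≈ 3.8417e-5
1/(M(U(16)) + A) = 1/(-309/163 + 1/26030) = 1/(-8043107/4242890) = -4242890/8043107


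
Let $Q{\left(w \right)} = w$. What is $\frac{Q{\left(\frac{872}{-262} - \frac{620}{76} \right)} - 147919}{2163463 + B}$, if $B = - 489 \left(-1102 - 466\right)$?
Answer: $- \frac{73639796}{1458661027} \approx -0.050485$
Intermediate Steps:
$B = 766752$ ($B = \left(-489\right) \left(-1568\right) = 766752$)
$\frac{Q{\left(\frac{872}{-262} - \frac{620}{76} \right)} - 147919}{2163463 + B} = \frac{\left(\frac{872}{-262} - \frac{620}{76}\right) - 147919}{2163463 + 766752} = \frac{\left(872 \left(- \frac{1}{262}\right) - \frac{155}{19}\right) - 147919}{2930215} = \left(\left(- \frac{436}{131} - \frac{155}{19}\right) - 147919\right) \frac{1}{2930215} = \left(- \frac{28589}{2489} - 147919\right) \frac{1}{2930215} = \left(- \frac{368198980}{2489}\right) \frac{1}{2930215} = - \frac{73639796}{1458661027}$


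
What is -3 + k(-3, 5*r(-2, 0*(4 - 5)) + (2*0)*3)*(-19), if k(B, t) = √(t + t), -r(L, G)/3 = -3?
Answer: -3 - 57*√10 ≈ -183.25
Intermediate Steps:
r(L, G) = 9 (r(L, G) = -3*(-3) = 9)
k(B, t) = √2*√t (k(B, t) = √(2*t) = √2*√t)
-3 + k(-3, 5*r(-2, 0*(4 - 5)) + (2*0)*3)*(-19) = -3 + (√2*√(5*9 + (2*0)*3))*(-19) = -3 + (√2*√(45 + 0*3))*(-19) = -3 + (√2*√(45 + 0))*(-19) = -3 + (√2*√45)*(-19) = -3 + (√2*(3*√5))*(-19) = -3 + (3*√10)*(-19) = -3 - 57*√10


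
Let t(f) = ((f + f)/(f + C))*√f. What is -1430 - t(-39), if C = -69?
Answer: -1430 - 13*I*√39/18 ≈ -1430.0 - 4.5103*I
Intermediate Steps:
t(f) = 2*f^(3/2)/(-69 + f) (t(f) = ((f + f)/(f - 69))*√f = ((2*f)/(-69 + f))*√f = (2*f/(-69 + f))*√f = 2*f^(3/2)/(-69 + f))
-1430 - t(-39) = -1430 - 2*(-39)^(3/2)/(-69 - 39) = -1430 - 2*(-39*I*√39)/(-108) = -1430 - 2*(-39*I*√39)*(-1)/108 = -1430 - 13*I*√39/18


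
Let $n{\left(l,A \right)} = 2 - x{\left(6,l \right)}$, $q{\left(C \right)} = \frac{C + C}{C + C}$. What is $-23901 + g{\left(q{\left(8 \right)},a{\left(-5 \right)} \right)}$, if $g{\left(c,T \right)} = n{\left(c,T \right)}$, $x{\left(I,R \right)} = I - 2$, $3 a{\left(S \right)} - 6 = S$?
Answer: $-23903$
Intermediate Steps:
$a{\left(S \right)} = 2 + \frac{S}{3}$
$x{\left(I,R \right)} = -2 + I$
$q{\left(C \right)} = 1$ ($q{\left(C \right)} = \frac{2 C}{2 C} = 2 C \frac{1}{2 C} = 1$)
$n{\left(l,A \right)} = -2$ ($n{\left(l,A \right)} = 2 - \left(-2 + 6\right) = 2 - 4 = -2$)
$g{\left(c,T \right)} = -2$
$-23901 + g{\left(q{\left(8 \right)},a{\left(-5 \right)} \right)} = -23901 - 2 = -23903$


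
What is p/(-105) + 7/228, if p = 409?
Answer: -30839/7980 ≈ -3.8645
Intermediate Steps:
p/(-105) + 7/228 = 409/(-105) + 7/228 = 409*(-1/105) + 7*(1/228) = -409/105 + 7/228 = -30839/7980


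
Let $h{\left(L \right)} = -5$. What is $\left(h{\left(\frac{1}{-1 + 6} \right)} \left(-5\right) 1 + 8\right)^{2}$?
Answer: $1089$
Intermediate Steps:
$\left(h{\left(\frac{1}{-1 + 6} \right)} \left(-5\right) 1 + 8\right)^{2} = \left(\left(-5\right) \left(-5\right) 1 + 8\right)^{2} = \left(25 \cdot 1 + 8\right)^{2} = \left(25 + 8\right)^{2} = 33^{2} = 1089$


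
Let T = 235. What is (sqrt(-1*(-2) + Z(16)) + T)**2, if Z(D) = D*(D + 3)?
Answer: 55531 + 1410*sqrt(34) ≈ 63753.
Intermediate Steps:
Z(D) = D*(3 + D)
(sqrt(-1*(-2) + Z(16)) + T)**2 = (sqrt(-1*(-2) + 16*(3 + 16)) + 235)**2 = (sqrt(2 + 16*19) + 235)**2 = (sqrt(2 + 304) + 235)**2 = (sqrt(306) + 235)**2 = (3*sqrt(34) + 235)**2 = (235 + 3*sqrt(34))**2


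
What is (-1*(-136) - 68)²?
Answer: 4624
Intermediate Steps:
(-1*(-136) - 68)² = (136 - 68)² = 68² = 4624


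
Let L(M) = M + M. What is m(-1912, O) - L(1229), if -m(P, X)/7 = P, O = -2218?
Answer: 10926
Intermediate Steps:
m(P, X) = -7*P
L(M) = 2*M
m(-1912, O) - L(1229) = -7*(-1912) - 2*1229 = 13384 - 1*2458 = 13384 - 2458 = 10926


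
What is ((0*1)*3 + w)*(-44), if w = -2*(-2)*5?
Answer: -880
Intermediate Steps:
w = 20 (w = 4*5 = 20)
((0*1)*3 + w)*(-44) = ((0*1)*3 + 20)*(-44) = (0*3 + 20)*(-44) = (0 + 20)*(-44) = 20*(-44) = -880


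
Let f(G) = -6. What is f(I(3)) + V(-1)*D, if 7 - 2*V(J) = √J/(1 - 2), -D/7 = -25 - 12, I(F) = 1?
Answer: 1801/2 + 259*I/2 ≈ 900.5 + 129.5*I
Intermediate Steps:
D = 259 (D = -7*(-25 - 12) = -7*(-37) = 259)
V(J) = 7/2 + √J/2 (V(J) = 7/2 - √J/(2*(1 - 2)) = 7/2 - √J/(2*(-1)) = 7/2 - (-1)*√J/2 = 7/2 + √J/2)
f(I(3)) + V(-1)*D = -6 + (7/2 + √(-1)/2)*259 = -6 + (7/2 + I/2)*259 = -6 + (1813/2 + 259*I/2) = 1801/2 + 259*I/2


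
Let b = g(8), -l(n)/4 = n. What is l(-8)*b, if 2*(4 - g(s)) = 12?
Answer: -64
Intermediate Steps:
g(s) = -2 (g(s) = 4 - 1/2*12 = 4 - 6 = -2)
l(n) = -4*n
b = -2
l(-8)*b = -4*(-8)*(-2) = 32*(-2) = -64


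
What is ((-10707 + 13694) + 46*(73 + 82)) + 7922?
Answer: 18039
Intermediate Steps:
((-10707 + 13694) + 46*(73 + 82)) + 7922 = (2987 + 46*155) + 7922 = (2987 + 7130) + 7922 = 10117 + 7922 = 18039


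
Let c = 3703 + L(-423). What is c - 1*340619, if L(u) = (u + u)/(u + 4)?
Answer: -141166958/419 ≈ -3.3691e+5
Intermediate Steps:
L(u) = 2*u/(4 + u) (L(u) = (2*u)/(4 + u) = 2*u/(4 + u))
c = 1552403/419 (c = 3703 + 2*(-423)/(4 - 423) = 3703 + 2*(-423)/(-419) = 3703 + 2*(-423)*(-1/419) = 3703 + 846/419 = 1552403/419 ≈ 3705.0)
c - 1*340619 = 1552403/419 - 1*340619 = 1552403/419 - 340619 = -141166958/419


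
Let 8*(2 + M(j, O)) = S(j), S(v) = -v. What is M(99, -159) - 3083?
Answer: -24779/8 ≈ -3097.4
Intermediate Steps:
M(j, O) = -2 - j/8 (M(j, O) = -2 + (-j)/8 = -2 - j/8)
M(99, -159) - 3083 = (-2 - ⅛*99) - 3083 = (-2 - 99/8) - 3083 = -115/8 - 3083 = -24779/8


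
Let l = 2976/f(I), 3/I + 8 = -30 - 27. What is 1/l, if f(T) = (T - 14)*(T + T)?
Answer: 913/2095600 ≈ 0.00043567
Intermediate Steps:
I = -3/65 (I = 3/(-8 + (-30 - 27)) = 3/(-8 - 57) = 3/(-65) = 3*(-1/65) = -3/65 ≈ -0.046154)
f(T) = 2*T*(-14 + T) (f(T) = (-14 + T)*(2*T) = 2*T*(-14 + T))
l = 2095600/913 (l = 2976/((2*(-3/65)*(-14 - 3/65))) = 2976/((2*(-3/65)*(-913/65))) = 2976/(5478/4225) = 2976*(4225/5478) = 2095600/913 ≈ 2295.3)
1/l = 1/(2095600/913) = 913/2095600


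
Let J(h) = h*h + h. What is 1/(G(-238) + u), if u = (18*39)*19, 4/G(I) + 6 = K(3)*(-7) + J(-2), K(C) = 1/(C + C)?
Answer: 31/413454 ≈ 7.4978e-5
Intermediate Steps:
J(h) = h + h² (J(h) = h² + h = h + h²)
K(C) = 1/(2*C)
G(I) = -24/31 (G(I) = 4/(-6 + (((½)/3)*(-7) - 2*(1 - 2))) = 4/(-6 + (((½)*(⅓))*(-7) - 2*(-1))) = 4/(-6 + ((⅙)*(-7) + 2)) = 4/(-6 + (-7/6 + 2)) = 4/(-6 + ⅚) = 4/(-31/6) = 4*(-6/31) = -24/31)
u = 13338 (u = 702*19 = 13338)
1/(G(-238) + u) = 1/(-24/31 + 13338) = 1/(413454/31) = 31/413454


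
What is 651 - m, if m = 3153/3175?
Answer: 2063772/3175 ≈ 650.01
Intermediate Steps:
m = 3153/3175 (m = 3153*(1/3175) = 3153/3175 ≈ 0.99307)
651 - m = 651 - 1*3153/3175 = 651 - 3153/3175 = 2063772/3175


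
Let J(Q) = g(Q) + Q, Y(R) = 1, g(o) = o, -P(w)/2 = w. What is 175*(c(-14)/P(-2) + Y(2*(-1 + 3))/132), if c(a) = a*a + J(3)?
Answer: 1166725/132 ≈ 8838.8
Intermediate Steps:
P(w) = -2*w
J(Q) = 2*Q (J(Q) = Q + Q = 2*Q)
c(a) = 6 + a² (c(a) = a*a + 2*3 = a² + 6 = 6 + a²)
175*(c(-14)/P(-2) + Y(2*(-1 + 3))/132) = 175*((6 + (-14)²)/((-2*(-2))) + 1/132) = 175*((6 + 196)/4 + 1*(1/132)) = 175*(202*(¼) + 1/132) = 175*(101/2 + 1/132) = 175*(6667/132) = 1166725/132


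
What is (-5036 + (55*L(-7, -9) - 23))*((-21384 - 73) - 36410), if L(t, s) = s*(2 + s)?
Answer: 92239998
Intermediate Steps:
(-5036 + (55*L(-7, -9) - 23))*((-21384 - 73) - 36410) = (-5036 + (55*(-9*(2 - 9)) - 23))*((-21384 - 73) - 36410) = (-5036 + (55*(-9*(-7)) - 23))*(-21457 - 36410) = (-5036 + (55*63 - 23))*(-57867) = (-5036 + (3465 - 23))*(-57867) = (-5036 + 3442)*(-57867) = -1594*(-57867) = 92239998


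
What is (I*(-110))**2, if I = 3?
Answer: 108900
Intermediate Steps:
(I*(-110))**2 = (3*(-110))**2 = (-330)**2 = 108900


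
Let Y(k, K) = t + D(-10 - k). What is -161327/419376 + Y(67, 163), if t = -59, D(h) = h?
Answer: -57196463/419376 ≈ -136.38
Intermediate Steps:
Y(k, K) = -69 - k (Y(k, K) = -59 + (-10 - k) = -69 - k)
-161327/419376 + Y(67, 163) = -161327/419376 + (-69 - 1*67) = -161327*1/419376 + (-69 - 67) = -161327/419376 - 136 = -57196463/419376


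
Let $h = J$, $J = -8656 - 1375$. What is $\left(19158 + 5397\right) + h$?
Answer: $14524$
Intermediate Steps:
$J = -10031$ ($J = -8656 - 1375 = -10031$)
$h = -10031$
$\left(19158 + 5397\right) + h = \left(19158 + 5397\right) - 10031 = 24555 - 10031 = 14524$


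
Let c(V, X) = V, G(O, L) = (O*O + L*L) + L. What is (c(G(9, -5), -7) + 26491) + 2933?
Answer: 29525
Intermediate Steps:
G(O, L) = L + L**2 + O**2 (G(O, L) = (O**2 + L**2) + L = (L**2 + O**2) + L = L + L**2 + O**2)
(c(G(9, -5), -7) + 26491) + 2933 = ((-5 + (-5)**2 + 9**2) + 26491) + 2933 = ((-5 + 25 + 81) + 26491) + 2933 = (101 + 26491) + 2933 = 26592 + 2933 = 29525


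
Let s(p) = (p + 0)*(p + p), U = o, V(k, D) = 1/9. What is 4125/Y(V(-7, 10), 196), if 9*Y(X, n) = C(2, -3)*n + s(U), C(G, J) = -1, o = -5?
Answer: -37125/146 ≈ -254.28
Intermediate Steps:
V(k, D) = 1/9
U = -5
s(p) = 2*p**2 (s(p) = p*(2*p) = 2*p**2)
Y(X, n) = 50/9 - n/9 (Y(X, n) = (-n + 2*(-5)**2)/9 = (-n + 2*25)/9 = (-n + 50)/9 = (50 - n)/9 = 50/9 - n/9)
4125/Y(V(-7, 10), 196) = 4125/(50/9 - 1/9*196) = 4125/(50/9 - 196/9) = 4125/(-146/9) = 4125*(-9/146) = -37125/146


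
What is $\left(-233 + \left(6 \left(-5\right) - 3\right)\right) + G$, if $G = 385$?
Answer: $119$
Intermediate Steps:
$\left(-233 + \left(6 \left(-5\right) - 3\right)\right) + G = \left(-233 + \left(6 \left(-5\right) - 3\right)\right) + 385 = \left(-233 - 33\right) + 385 = -266 + 385 = 119$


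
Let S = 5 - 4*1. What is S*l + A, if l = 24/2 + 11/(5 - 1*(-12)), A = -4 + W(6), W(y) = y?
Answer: 249/17 ≈ 14.647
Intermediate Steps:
A = 2 (A = -4 + 6 = 2)
S = 1 (S = 5 - 4 = 1)
l = 215/17 (l = 24*(1/2) + 11/(5 + 12) = 12 + 11/17 = 215/17 ≈ 12.647)
S*l + A = 1*(215/17) + 2 = 215/17 + 2 = 249/17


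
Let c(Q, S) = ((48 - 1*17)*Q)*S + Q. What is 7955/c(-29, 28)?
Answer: -7955/25201 ≈ -0.31566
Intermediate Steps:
c(Q, S) = Q + 31*Q*S (c(Q, S) = ((48 - 17)*Q)*S + Q = (31*Q)*S + Q = 31*Q*S + Q = Q + 31*Q*S)
7955/c(-29, 28) = 7955/((-29*(1 + 31*28))) = 7955/((-29*(1 + 868))) = 7955/((-29*869)) = 7955/(-25201) = 7955*(-1/25201) = -7955/25201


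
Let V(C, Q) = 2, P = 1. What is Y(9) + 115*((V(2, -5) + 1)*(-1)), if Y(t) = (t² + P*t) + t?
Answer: -246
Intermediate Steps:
Y(t) = t² + 2*t (Y(t) = (t² + 1*t) + t = (t² + t) + t = (t + t²) + t = t² + 2*t)
Y(9) + 115*((V(2, -5) + 1)*(-1)) = 9*(2 + 9) + 115*((2 + 1)*(-1)) = 9*11 + 115*(3*(-1)) = 99 + 115*(-3) = 99 - 345 = -246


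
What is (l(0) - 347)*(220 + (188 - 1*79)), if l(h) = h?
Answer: -114163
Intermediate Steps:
(l(0) - 347)*(220 + (188 - 1*79)) = (0 - 347)*(220 + (188 - 1*79)) = -347*(220 + (188 - 79)) = -347*(220 + 109) = -347*329 = -114163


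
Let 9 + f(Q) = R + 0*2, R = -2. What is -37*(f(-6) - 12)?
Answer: 851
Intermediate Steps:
f(Q) = -11 (f(Q) = -9 + (-2 + 0*2) = -9 + (-2 + 0) = -9 - 2 = -11)
-37*(f(-6) - 12) = -37*(-11 - 12) = -37*(-23) = 851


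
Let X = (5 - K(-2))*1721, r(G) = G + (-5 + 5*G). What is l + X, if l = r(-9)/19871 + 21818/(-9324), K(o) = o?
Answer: 1115800190497/92638602 ≈ 12045.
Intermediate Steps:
r(G) = -5 + 6*G
X = 12047 (X = (5 - 1*(-2))*1721 = (5 + 2)*1721 = 7*1721 = 12047)
l = -217047797/92638602 (l = (-5 + 6*(-9))/19871 + 21818/(-9324) = (-5 - 54)*(1/19871) + 21818*(-1/9324) = -59*1/19871 - 10909/4662 = -59/19871 - 10909/4662 = -217047797/92638602 ≈ -2.3430)
l + X = -217047797/92638602 + 12047 = 1115800190497/92638602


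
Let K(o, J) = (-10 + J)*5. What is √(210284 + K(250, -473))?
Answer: √207869 ≈ 455.93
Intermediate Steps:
K(o, J) = -50 + 5*J
√(210284 + K(250, -473)) = √(210284 + (-50 + 5*(-473))) = √(210284 + (-50 - 2365)) = √(210284 - 2415) = √207869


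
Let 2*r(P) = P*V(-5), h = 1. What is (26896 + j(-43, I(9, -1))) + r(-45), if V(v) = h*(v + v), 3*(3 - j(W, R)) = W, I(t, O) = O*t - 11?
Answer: 81415/3 ≈ 27138.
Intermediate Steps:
I(t, O) = -11 + O*t
j(W, R) = 3 - W/3
V(v) = 2*v (V(v) = 1*(v + v) = 1*(2*v) = 2*v)
r(P) = -5*P (r(P) = (P*(2*(-5)))/2 = (P*(-10))/2 = (-10*P)/2 = -5*P)
(26896 + j(-43, I(9, -1))) + r(-45) = (26896 + (3 - ⅓*(-43))) - 5*(-45) = (26896 + (3 + 43/3)) + 225 = (26896 + 52/3) + 225 = 80740/3 + 225 = 81415/3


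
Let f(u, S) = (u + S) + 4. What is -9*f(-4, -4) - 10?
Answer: 26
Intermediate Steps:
f(u, S) = 4 + S + u (f(u, S) = (S + u) + 4 = 4 + S + u)
-9*f(-4, -4) - 10 = -9*(4 - 4 - 4) - 10 = -9*(-4) - 10 = 36 - 10 = 26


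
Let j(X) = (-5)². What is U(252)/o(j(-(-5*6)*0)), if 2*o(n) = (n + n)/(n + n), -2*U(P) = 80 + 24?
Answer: -104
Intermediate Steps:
U(P) = -52 (U(P) = -(80 + 24)/2 = -½*104 = -52)
j(X) = 25
o(n) = ½ (o(n) = ((n + n)/(n + n))/2 = ((2*n)/((2*n)))/2 = ((2*n)*(1/(2*n)))/2 = (½)*1 = ½)
U(252)/o(j(-(-5*6)*0)) = -52/½ = -52*2 = -104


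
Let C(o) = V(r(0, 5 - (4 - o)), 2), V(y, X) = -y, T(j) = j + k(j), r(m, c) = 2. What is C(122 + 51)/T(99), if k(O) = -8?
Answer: -2/91 ≈ -0.021978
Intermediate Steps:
T(j) = -8 + j (T(j) = j - 8 = -8 + j)
C(o) = -2 (C(o) = -1*2 = -2)
C(122 + 51)/T(99) = -2/(-8 + 99) = -2/91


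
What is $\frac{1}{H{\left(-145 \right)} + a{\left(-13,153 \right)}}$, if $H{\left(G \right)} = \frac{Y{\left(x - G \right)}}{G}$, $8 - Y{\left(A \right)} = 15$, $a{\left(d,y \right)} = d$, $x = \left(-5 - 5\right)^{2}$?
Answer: $- \frac{145}{1878} \approx -0.07721$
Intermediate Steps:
$x = 100$ ($x = \left(-10\right)^{2} = 100$)
$Y{\left(A \right)} = -7$ ($Y{\left(A \right)} = 8 - 15 = -7$)
$H{\left(G \right)} = - \frac{7}{G}$
$\frac{1}{H{\left(-145 \right)} + a{\left(-13,153 \right)}} = \frac{1}{- \frac{7}{-145} - 13} = \frac{1}{\left(-7\right) \left(- \frac{1}{145}\right) - 13} = \frac{1}{\frac{7}{145} - 13} = \frac{1}{- \frac{1878}{145}} = - \frac{145}{1878}$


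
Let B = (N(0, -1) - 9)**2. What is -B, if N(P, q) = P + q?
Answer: -100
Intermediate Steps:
B = 100 (B = ((0 - 1) - 9)**2 = (-1 - 9)**2 = (-10)**2 = 100)
-B = -1*100 = -100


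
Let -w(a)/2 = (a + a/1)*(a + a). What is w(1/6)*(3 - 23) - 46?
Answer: -374/9 ≈ -41.556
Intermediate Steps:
w(a) = -8*a² (w(a) = -2*(a + a/1)*(a + a) = -2*(a + a*1)*2*a = -2*(a + a)*2*a = -2*2*a*2*a = -8*a²)
w(1/6)*(3 - 23) - 46 = (-8*(1/6)²)*(3 - 23) - 46 = -8*(⅙)²*(-20) - 46 = -8*1/36*(-20) - 46 = -2/9*(-20) - 46 = 40/9 - 46 = -374/9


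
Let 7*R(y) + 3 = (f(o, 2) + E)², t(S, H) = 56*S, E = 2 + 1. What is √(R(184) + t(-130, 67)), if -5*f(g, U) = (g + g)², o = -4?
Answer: I*√8901718/35 ≈ 85.245*I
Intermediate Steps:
E = 3
f(g, U) = -4*g²/5 (f(g, U) = -(g + g)²/5 = -4*g²/5)
R(y) = 2326/175 (R(y) = -3/7 + (-⅘*(-4)² + 3)²/7 = -3/7 + (-⅘*16 + 3)²/7 = -3/7 + (-64/5 + 3)²/7 = -3/7 + (-49/5)²/7 = -3/7 + (⅐)*(2401/25) = -3/7 + 343/25 = 2326/175)
√(R(184) + t(-130, 67)) = √(2326/175 + 56*(-130)) = √(2326/175 - 7280) = √(-1271674/175) = I*√8901718/35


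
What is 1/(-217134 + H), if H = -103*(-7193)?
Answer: 1/523745 ≈ 1.9093e-6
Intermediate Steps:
H = 740879
1/(-217134 + H) = 1/(-217134 + 740879) = 1/523745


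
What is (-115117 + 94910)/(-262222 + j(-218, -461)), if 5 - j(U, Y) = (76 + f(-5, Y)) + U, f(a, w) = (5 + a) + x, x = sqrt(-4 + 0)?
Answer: 5295749525/68683305629 - 40414*I/68683305629 ≈ 0.077104 - 5.8841e-7*I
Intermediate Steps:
x = 2*I (x = sqrt(-4) = 2*I ≈ 2.0*I)
f(a, w) = 5 + a + 2*I (f(a, w) = (5 + a) + 2*I = 5 + a + 2*I)
j(U, Y) = -71 - U - 2*I (j(U, Y) = 5 - ((76 + (5 - 5 + 2*I)) + U) = 5 - ((76 + 2*I) + U) = 5 - (76 + U + 2*I) = 5 + (-76 - U - 2*I) = -71 - U - 2*I)
(-115117 + 94910)/(-262222 + j(-218, -461)) = (-115117 + 94910)/(-262222 + (-71 - 1*(-218) - 2*I)) = -20207/(-262222 + (-71 + 218 - 2*I)) = -20207/(-262222 + (147 - 2*I)) = -20207*(-262075 + 2*I)/68683305629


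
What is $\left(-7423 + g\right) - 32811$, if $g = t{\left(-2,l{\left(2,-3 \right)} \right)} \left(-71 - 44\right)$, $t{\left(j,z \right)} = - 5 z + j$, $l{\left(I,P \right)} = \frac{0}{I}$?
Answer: $-40004$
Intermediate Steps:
$l{\left(I,P \right)} = 0$
$t{\left(j,z \right)} = j - 5 z$
$g = 230$ ($g = \left(-2 - 0\right) \left(-71 - 44\right) = \left(-2 + 0\right) \left(-115\right) = \left(-2\right) \left(-115\right) = 230$)
$\left(-7423 + g\right) - 32811 = \left(-7423 + 230\right) - 32811 = -7193 - 32811 = -40004$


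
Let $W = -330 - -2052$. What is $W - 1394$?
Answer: $328$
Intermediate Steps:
$W = 1722$ ($W = -330 + 2052 = 1722$)
$W - 1394 = 1722 - 1394 = 328$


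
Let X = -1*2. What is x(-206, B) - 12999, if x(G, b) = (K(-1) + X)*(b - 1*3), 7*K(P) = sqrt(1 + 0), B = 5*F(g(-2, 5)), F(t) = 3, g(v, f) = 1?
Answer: -91149/7 ≈ -13021.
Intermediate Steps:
B = 15 (B = 5*3 = 15)
X = -2
K(P) = 1/7 (K(P) = sqrt(1 + 0)/7 = sqrt(1)/7 = (1/7)*1 = 1/7)
x(G, b) = 39/7 - 13*b/7 (x(G, b) = (1/7 - 2)*(b - 1*3) = -13*(b - 3)/7 = -13*(-3 + b)/7 = 39/7 - 13*b/7)
x(-206, B) - 12999 = (39/7 - 13/7*15) - 12999 = (39/7 - 195/7) - 12999 = -156/7 - 12999 = -91149/7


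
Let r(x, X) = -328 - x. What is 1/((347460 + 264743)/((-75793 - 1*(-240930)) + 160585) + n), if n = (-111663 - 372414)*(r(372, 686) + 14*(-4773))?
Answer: 325722/10646499520336271 ≈ 3.0594e-11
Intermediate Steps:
n = 32685847194 (n = (-111663 - 372414)*((-328 - 1*372) + 14*(-4773)) = -484077*((-328 - 372) - 66822) = -484077*(-700 - 66822) = -484077*(-67522) = 32685847194)
1/((347460 + 264743)/((-75793 - 1*(-240930)) + 160585) + n) = 1/((347460 + 264743)/((-75793 - 1*(-240930)) + 160585) + 32685847194) = 1/(612203/((-75793 + 240930) + 160585) + 32685847194) = 1/(612203/(165137 + 160585) + 32685847194) = 1/(612203/325722 + 32685847194) = 1/(10646499520336271/325722) = 325722/10646499520336271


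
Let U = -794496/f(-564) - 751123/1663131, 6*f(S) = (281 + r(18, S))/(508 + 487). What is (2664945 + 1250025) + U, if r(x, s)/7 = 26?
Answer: -4873822391211259/770029653 ≈ -6.3294e+6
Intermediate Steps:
r(x, s) = 182 (r(x, s) = 7*26 = 182)
f(S) = 463/5970 (f(S) = ((281 + 182)/(508 + 487))/6 = (463/995)/6 = (463*(1/995))/6 = (1/6)*(463/995) = 463/5970)
U = -7888465381816669/770029653 (U = -794496/463/5970 - 751123/1663131 = -794496*5970/463 - 751123*1/1663131 = -4743141120/463 - 751123/1663131 = -7888465381816669/770029653 ≈ -1.0244e+7)
(2664945 + 1250025) + U = (2664945 + 1250025) - 7888465381816669/770029653 = 3914970 - 7888465381816669/770029653 = -4873822391211259/770029653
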